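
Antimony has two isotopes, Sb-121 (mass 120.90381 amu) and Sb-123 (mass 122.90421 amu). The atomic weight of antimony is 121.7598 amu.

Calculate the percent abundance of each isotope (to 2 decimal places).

Writing the weighted mean with unknown fraction x of Sb-121:
120.90381·x + 122.90421·(1 − x) = 121.7598
(120.90381 − 122.90421)·x = 121.7598 − 122.90421
x = -1.14441 / -2.00040 = 0.57209 → 57.21% Sb-121, 42.79% Sb-123.

Sb-121: 57.21%, Sb-123: 42.79%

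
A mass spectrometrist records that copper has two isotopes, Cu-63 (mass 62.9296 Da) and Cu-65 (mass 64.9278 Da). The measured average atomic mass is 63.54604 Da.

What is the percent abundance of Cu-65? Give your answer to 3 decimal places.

30.850%

Let x be the fractional abundance of Cu-63; then Cu-65 has abundance 1 − x.
62.9296·x + 64.9278·(1 − x) = 63.54604
(62.9296 − 64.9278)·x = 63.54604 − 64.9278
x = -1.38176 / -1.9982 = 0.69150 → 69.150% Cu-63, 30.850% Cu-65.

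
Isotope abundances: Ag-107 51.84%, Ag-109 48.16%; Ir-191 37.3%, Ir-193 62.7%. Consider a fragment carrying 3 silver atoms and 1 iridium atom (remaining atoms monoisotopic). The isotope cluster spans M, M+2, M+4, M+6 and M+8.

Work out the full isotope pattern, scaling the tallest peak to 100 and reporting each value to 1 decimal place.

13.7 : 61.4 : 100.0 : 70.9 : 18.5

Silver pattern (n=3): 0.13931407 : 0.38827347 : 0.36071085 : 0.11170161
Iridium pattern (n=1): 0.3730 : 0.6270
Convolve the two distributions (both contribute in 2-u steps):
  M: 0.13931407×0.3730 = 0.051964
  M+2: 0.13931407×0.6270 + 0.38827347×0.3730 = 0.232176
  M+4: 0.38827347×0.6270 + 0.36071085×0.3730 = 0.377993
  M+6: 0.36071085×0.6270 + 0.11170161×0.3730 = 0.267830
  M+8: 0.11170161×0.6270 = 0.070037
Scale to base peak (0.377993) = 100: 13.7 : 61.4 : 100.0 : 70.9 : 18.5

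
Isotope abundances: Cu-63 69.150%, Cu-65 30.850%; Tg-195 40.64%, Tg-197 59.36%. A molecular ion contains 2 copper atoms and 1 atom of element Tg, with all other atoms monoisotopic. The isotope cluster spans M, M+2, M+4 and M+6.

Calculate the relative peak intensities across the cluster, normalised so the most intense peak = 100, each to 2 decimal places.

42.50 : 100.00 : 63.85 : 12.36

Copper pattern (n=2): 0.47817225 : 0.4266555 : 0.09517225
Element Tg pattern (n=1): 0.4064 : 0.5936
Convolve the two distributions (both contribute in 2-u steps):
  M: 0.47817225×0.4064 = 0.194329
  M+2: 0.47817225×0.5936 + 0.4266555×0.4064 = 0.457236
  M+4: 0.4266555×0.5936 + 0.09517225×0.4064 = 0.291941
  M+6: 0.09517225×0.5936 = 0.056494
Scale to base peak (0.457236) = 100: 42.50 : 100.00 : 63.85 : 12.36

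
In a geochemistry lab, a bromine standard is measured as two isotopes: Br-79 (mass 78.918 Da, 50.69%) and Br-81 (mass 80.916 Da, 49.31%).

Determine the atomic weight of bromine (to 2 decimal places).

Ar = Σ fᵢ·mᵢ = 0.5069 × 78.918 + 0.4931 × 80.916
= 40.0035 + 39.8997 = 79.9032 Da

79.90 Da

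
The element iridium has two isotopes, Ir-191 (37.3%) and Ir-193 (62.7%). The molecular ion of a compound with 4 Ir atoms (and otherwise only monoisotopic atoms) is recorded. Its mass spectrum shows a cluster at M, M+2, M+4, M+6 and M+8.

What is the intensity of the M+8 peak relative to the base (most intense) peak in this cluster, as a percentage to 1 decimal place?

Binomial terms of (0.373 + 0.627)^4: M 0.0194, M+2 0.1302, M+4 0.3282, M+6 0.3678, M+8 0.1546 → M+6 is the base peak.
P(M+6) = C(4,3) × 0.373^1 × 0.627^3 = 4 × 0.3730 × 0.24649188 = 0.367766 (base)
P(M+8) = C(4,4) × 0.373^0 × 0.627^4 = 1 × 1.0000 × 0.15455041 = 0.154550
Relative intensity = 0.154550 / 0.367766 × 100 = 42.0

42.0%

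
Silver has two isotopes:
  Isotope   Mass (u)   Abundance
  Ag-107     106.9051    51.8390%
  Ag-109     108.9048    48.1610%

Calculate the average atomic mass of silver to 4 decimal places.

Weight each isotope mass by its fractional abundance: 0.518390 × 106.9051 + 0.481610 × 108.9048
= 55.41853 + 52.44964 = 107.86817 u

107.8682 u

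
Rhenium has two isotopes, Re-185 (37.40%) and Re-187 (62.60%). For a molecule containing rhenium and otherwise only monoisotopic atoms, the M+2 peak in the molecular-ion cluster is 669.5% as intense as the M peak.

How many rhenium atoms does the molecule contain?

4

The M+2/M ratio from n Re atoms is n · q/p = n · 0.6260/0.3740.
n = 6.695 × 0.3740/0.6260 = 4.00 ≈ 4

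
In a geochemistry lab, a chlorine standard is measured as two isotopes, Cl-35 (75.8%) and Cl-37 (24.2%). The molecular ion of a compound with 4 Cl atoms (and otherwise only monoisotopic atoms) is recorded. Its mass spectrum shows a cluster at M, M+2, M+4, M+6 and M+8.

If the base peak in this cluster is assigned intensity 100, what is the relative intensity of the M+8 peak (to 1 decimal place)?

Binomial terms of (0.758 + 0.242)^4: M 0.3301, M+2 0.4216, M+4 0.2019, M+6 0.0430, M+8 0.0034 → M+2 is the base peak.
P(M+2) = C(4,1) × 0.758^3 × 0.242^1 = 4 × 0.43551951 × 0.2420 = 0.421583 (base)
P(M+8) = C(4,4) × 0.758^0 × 0.242^4 = 1 × 1.0000 × 0.00342974 = 0.003430
Relative intensity = 0.003430 / 0.421583 × 100 = 0.8

0.8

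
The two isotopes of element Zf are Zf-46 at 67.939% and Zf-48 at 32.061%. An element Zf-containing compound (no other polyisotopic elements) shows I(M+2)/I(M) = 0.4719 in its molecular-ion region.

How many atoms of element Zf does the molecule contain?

1

For n independent Zf atoms, I(M+2)/I(M) = n · (abundance Zf-48) / (abundance Zf-46) = n · 0.32061/0.67939.
n = 0.4719 × 0.67939/0.32061 = 1.00 ≈ 1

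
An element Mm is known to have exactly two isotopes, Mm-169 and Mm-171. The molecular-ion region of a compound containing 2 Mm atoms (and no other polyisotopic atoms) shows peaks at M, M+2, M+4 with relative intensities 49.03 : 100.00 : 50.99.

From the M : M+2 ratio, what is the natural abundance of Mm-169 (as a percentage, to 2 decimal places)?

49.51%

Let p = fractional abundance of Mm-169. I(M+2)/I(M) = [C(2,1)·p^1·(1−p)] / p^2 = 2·(1−p)/p = 100.00/49.03 = 2.0396
(1−p)/p = 2.0396/2 = 1.0198  ⇒  p = 1/(1 + 1.0198) = 0.4951
Mm-169: 49.51%, Mm-171: 50.49%.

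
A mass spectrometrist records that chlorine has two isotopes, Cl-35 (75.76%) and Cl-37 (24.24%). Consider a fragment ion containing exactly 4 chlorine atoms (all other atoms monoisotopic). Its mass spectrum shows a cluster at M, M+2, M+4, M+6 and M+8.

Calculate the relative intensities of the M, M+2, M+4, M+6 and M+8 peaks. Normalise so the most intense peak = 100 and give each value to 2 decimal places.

78.14 : 100.00 : 47.99 : 10.24 : 0.82

Each Cl atom is independently Cl-35 (p = 0.7576) or Cl-37 (q = 0.2424); the cluster is the binomial expansion (p + q)^4.
P(M) = 0.7576^4 = 0.329428
P(M+2) = 4 × 0.7576^3 × 0.2424^1 = 0.421612
P(M+4) = 6 × 0.7576^2 × 0.2424^2 = 0.202347
P(M+6) = 4 × 0.7576^1 × 0.2424^3 = 0.043162
P(M+8) = 0.2424^4 = 0.003452
The M+2 peak is largest (0.421612); scaling to 100 gives 78.14 : 100.00 : 47.99 : 10.24 : 0.82.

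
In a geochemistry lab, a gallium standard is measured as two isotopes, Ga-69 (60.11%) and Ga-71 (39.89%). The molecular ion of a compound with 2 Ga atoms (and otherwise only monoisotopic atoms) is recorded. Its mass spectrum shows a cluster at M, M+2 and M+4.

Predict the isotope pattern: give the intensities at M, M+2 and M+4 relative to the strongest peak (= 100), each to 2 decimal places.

The 2 Ga atoms are independent, so intensities follow the terms of (0.6011 + 0.3989)^2.
P(M) = 0.6011^2 = 0.361321
P(M+2) = 2 × 0.6011^1 × 0.3989^1 = 0.479558
P(M+4) = 0.3989^2 = 0.159121
The M+2 peak is largest (0.479558); scaling to 100 gives 75.34 : 100.00 : 33.18.

75.34 : 100.00 : 33.18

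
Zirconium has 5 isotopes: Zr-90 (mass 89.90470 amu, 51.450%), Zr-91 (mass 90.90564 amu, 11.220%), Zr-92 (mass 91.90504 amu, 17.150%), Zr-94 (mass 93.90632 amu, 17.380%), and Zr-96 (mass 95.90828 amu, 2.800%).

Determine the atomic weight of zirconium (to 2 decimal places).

91.22 amu

Weight each isotope mass by its fractional abundance: 0.51450 × 89.90470 + 0.11220 × 90.90564 + 0.17150 × 91.90504 + 0.17380 × 93.90632 + 0.02800 × 95.90828
= 46.255968 + 10.199613 + 15.761714 + 16.320918 + 2.685432 = 91.223645 amu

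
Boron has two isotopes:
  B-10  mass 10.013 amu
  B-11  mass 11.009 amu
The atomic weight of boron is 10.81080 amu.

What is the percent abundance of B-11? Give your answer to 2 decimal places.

With x = fraction of B-10 (so B-11 is 1 − x):
10.013·x + 11.009·(1 − x) = 10.81080
(10.013 − 11.009)·x = 10.81080 − 11.009
x = -0.19820 / -0.996 = 0.19900 → 19.90% B-10, 80.10% B-11.

80.10%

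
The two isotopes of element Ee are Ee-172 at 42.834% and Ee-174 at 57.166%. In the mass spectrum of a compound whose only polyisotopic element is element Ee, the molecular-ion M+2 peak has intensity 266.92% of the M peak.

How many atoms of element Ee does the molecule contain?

For n independent Ee atoms, I(M+2)/I(M) = n · (abundance Ee-174) / (abundance Ee-172) = n · 0.57166/0.42834.
n = 2.6692 × 0.42834/0.57166 = 2.00 ≈ 2

2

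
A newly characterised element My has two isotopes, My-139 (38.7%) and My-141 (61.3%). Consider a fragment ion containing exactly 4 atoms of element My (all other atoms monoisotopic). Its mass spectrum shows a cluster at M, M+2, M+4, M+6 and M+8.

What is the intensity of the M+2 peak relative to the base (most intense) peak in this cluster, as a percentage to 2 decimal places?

39.86%

(0.387 + 0.613)^4 gives M 0.0224, M+2 0.1421, M+4 0.3377, M+6 0.3566, M+8 0.1412; the largest is M+6.
P(M+6) = C(4,3) × 0.387^1 × 0.613^3 = 4 × 0.3870 × 0.2303464 = 0.356576 (base)
P(M+2) = C(4,1) × 0.387^3 × 0.613^1 = 4 × 0.0579606 × 0.6130 = 0.142119
Relative intensity = 0.142119 / 0.356576 × 100 = 39.86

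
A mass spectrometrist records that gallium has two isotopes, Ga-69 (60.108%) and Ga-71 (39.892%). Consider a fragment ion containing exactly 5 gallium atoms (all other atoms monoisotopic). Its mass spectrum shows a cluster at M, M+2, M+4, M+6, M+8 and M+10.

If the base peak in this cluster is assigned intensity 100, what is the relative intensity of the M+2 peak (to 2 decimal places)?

75.34

(0.60108 + 0.39892)^5 gives M 0.0785, M+2 0.2604, M+4 0.3456, M+6 0.2294, M+8 0.0761, M+10 0.0101; the largest is M+4.
P(M+4) = C(5,2) × 0.60108^3 × 0.39892^2 = 10 × 0.2171685 × 0.15913717 = 0.345596 (base)
P(M+2) = C(5,1) × 0.60108^4 × 0.39892^1 = 5 × 0.13053564 × 0.39892 = 0.260366
Relative intensity = 0.260366 / 0.345596 × 100 = 75.34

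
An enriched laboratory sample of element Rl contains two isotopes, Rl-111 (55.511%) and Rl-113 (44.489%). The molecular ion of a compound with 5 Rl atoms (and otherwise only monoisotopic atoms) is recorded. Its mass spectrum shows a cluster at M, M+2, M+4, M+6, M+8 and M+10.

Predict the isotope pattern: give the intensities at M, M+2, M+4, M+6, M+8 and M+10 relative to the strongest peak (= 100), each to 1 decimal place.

The 5 Rl atoms are independent, so intensities follow the terms of (0.55511 + 0.44489)^5.
P(M) = 0.55511^5 = 0.052710
P(M+2) = 5 × 0.55511^4 × 0.44489^1 = 0.211222
P(M+4) = 10 × 0.55511^3 × 0.44489^2 = 0.338565
P(M+6) = 10 × 0.55511^2 × 0.44489^3 = 0.271341
P(M+8) = 5 × 0.55511^1 × 0.44489^4 = 0.108733
P(M+10) = 0.44489^5 = 0.017429
The M+4 peak is largest (0.338565); scaling to 100 gives 15.6 : 62.4 : 100.0 : 80.1 : 32.1 : 5.1.

15.6 : 62.4 : 100.0 : 80.1 : 32.1 : 5.1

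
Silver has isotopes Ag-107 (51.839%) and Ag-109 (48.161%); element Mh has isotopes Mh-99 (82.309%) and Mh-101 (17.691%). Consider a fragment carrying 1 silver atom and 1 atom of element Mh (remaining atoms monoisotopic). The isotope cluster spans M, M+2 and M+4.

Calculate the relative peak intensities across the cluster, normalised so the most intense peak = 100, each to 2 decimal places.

Silver pattern (n=1): 0.51839 : 0.48161
Element Mh pattern (n=1): 0.82309 : 0.17691
Convolve the two distributions (both contribute in 2-u steps):
  M: 0.51839×0.82309 = 0.426682
  M+2: 0.51839×0.17691 + 0.48161×0.82309 = 0.488117
  M+4: 0.48161×0.17691 = 0.085202
Scale to base peak (0.488117) = 100: 87.41 : 100.00 : 17.46

87.41 : 100.00 : 17.46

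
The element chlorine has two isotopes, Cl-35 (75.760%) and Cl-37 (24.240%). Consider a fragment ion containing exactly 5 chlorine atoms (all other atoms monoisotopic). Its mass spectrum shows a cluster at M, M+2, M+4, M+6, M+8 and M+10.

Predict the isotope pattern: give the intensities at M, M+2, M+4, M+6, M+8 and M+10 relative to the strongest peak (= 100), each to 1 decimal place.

62.5 : 100.0 : 64.0 : 20.5 : 3.3 : 0.2

The 5 Cl atoms are independent, so intensities follow the terms of (0.75760 + 0.24240)^5.
P(M) = 0.75760^5 = 0.249574
P(M+2) = 5 × 0.75760^4 × 0.24240^1 = 0.399266
P(M+4) = 10 × 0.75760^3 × 0.24240^2 = 0.255497
P(M+6) = 10 × 0.75760^2 × 0.24240^3 = 0.081748
P(M+8) = 5 × 0.75760^1 × 0.24240^4 = 0.013078
P(M+10) = 0.24240^5 = 0.000837
The M+2 peak is largest (0.399266); scaling to 100 gives 62.5 : 100.0 : 64.0 : 20.5 : 3.3 : 0.2.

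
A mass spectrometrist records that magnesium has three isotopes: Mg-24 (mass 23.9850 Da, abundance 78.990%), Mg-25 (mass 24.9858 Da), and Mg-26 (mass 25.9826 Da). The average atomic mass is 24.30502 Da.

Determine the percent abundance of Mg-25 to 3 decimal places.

The remaining 21.010% is split between Mg-25 (fraction x) and Mg-26 (fraction 0.21010 − x).
Substituting: 24.9858x + 25.9826(0.21010 − x) = 5.3592685
(24.9858 − 25.9826)x = -0.09967576  ⇒  x = 0.10000, y = 0.11010
Mg-25: 10.000%, Mg-26: 11.010%.

10.000%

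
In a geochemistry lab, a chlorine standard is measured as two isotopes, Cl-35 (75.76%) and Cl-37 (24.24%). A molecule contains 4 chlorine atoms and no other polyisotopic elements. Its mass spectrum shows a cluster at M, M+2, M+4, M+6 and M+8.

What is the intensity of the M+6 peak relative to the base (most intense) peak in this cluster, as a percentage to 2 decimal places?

10.24%

Term probabilities: M 0.3294, M+2 0.4216, M+4 0.2023, M+6 0.0432, M+8 0.0035. Base peak = M+2.
P(M+2) = C(4,1) × 0.7576^3 × 0.2424^1 = 4 × 0.4348304 × 0.2424 = 0.421612 (base)
P(M+6) = C(4,3) × 0.7576^1 × 0.2424^3 = 4 × 0.7576 × 0.01424288 = 0.043162
Relative intensity = 0.043162 / 0.421612 × 100 = 10.24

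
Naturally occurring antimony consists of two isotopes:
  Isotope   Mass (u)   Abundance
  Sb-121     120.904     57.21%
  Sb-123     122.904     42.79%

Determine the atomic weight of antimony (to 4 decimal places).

Ar = Σ fᵢ·mᵢ = 0.5721 × 120.904 + 0.4279 × 122.904
= 69.16918 + 52.59062 = 121.75980 u

121.7598 u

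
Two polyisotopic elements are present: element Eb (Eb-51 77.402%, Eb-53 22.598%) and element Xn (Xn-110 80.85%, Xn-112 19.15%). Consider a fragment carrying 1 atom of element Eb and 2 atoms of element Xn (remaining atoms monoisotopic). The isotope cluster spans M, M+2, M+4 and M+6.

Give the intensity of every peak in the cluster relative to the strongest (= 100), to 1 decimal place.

Element Eb pattern (n=1): 0.77402 : 0.22598
Element Xn pattern (n=2): 0.65367225 : 0.3096555 : 0.03667225
Convolve the two distributions (both contribute in 2-u steps):
  M: 0.77402×0.65367225 = 0.505955
  M+2: 0.77402×0.3096555 + 0.22598×0.65367225 = 0.387396
  M+4: 0.77402×0.03667225 + 0.22598×0.3096555 = 0.098361
  M+6: 0.22598×0.03667225 = 0.008287
Scale to base peak (0.505955) = 100: 100.0 : 76.6 : 19.4 : 1.6

100.0 : 76.6 : 19.4 : 1.6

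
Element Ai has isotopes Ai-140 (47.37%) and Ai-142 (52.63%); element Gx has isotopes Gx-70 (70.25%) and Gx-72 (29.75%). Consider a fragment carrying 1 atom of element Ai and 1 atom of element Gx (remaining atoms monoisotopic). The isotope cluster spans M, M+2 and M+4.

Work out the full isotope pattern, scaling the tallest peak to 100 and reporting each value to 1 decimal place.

Element Ai pattern (n=1): 0.4737 : 0.5263
Element Gx pattern (n=1): 0.7025 : 0.2975
Convolve the two distributions (both contribute in 2-u steps):
  M: 0.4737×0.7025 = 0.332774
  M+2: 0.4737×0.2975 + 0.5263×0.7025 = 0.510652
  M+4: 0.5263×0.2975 = 0.156574
Scale to base peak (0.510652) = 100: 65.2 : 100.0 : 30.7

65.2 : 100.0 : 30.7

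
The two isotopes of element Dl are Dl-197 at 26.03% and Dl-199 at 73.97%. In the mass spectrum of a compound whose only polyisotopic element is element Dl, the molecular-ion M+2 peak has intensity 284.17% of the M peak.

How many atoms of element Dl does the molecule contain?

With n Dl atoms, P(M+2)/P(M) = C(n,1)·p^(n−1)q / p^n = n·q/p = n · 0.7397/0.2603.
n = 2.8417 × 0.2603/0.7397 = 1.00 ≈ 1

1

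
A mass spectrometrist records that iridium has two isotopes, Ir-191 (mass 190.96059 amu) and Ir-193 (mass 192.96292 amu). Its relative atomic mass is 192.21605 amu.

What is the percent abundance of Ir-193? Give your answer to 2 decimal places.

With x = fraction of Ir-191 (so Ir-193 is 1 − x):
190.96059·x + 192.96292·(1 − x) = 192.21605
(190.96059 − 192.96292)·x = 192.21605 − 192.96292
x = -0.74687 / -2.00233 = 0.37300 → 37.30% Ir-191, 62.70% Ir-193.

62.70%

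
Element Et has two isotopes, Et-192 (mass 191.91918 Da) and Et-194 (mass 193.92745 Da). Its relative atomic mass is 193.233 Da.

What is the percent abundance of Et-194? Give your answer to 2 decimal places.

65.42%

Let x be the fractional abundance of Et-192; then Et-194 has abundance 1 − x.
191.91918·x + 193.92745·(1 − x) = 193.233
(191.91918 − 193.92745)·x = 193.233 − 193.92745
x = -0.69445 / -2.00827 = 0.34580 → 34.58% Et-192, 65.42% Et-194.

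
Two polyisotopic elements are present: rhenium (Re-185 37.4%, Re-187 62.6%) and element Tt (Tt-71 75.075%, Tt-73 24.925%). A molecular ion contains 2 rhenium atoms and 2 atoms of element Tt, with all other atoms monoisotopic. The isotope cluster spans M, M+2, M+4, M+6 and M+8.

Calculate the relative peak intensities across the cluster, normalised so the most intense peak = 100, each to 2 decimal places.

19.48 : 78.13 : 100.00 : 43.42 : 6.01

Rhenium pattern (n=2): 0.139876 : 0.468248 : 0.391876
Element Tt pattern (n=2): 0.56362556 : 0.37424887 : 0.06212556
Convolve the two distributions (both contribute in 2-u steps):
  M: 0.139876×0.56362556 = 0.078838
  M+2: 0.139876×0.37424887 + 0.468248×0.56362556 = 0.316265
  M+4: 0.139876×0.06212556 + 0.468248×0.37424887 + 0.391876×0.56362556 = 0.404802
  M+6: 0.468248×0.06212556 + 0.391876×0.37424887 = 0.175749
  M+8: 0.391876×0.06212556 = 0.024346
Scale to base peak (0.404802) = 100: 19.48 : 78.13 : 100.00 : 43.42 : 6.01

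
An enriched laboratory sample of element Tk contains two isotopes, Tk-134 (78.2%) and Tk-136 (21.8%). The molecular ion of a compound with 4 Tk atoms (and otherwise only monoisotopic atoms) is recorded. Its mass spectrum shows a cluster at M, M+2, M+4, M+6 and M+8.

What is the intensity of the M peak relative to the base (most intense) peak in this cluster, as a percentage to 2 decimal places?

Binomial terms of (0.782 + 0.218)^4: M 0.3740, M+2 0.4170, M+4 0.1744, M+6 0.0324, M+8 0.0023 → M+2 is the base peak.
P(M+2) = C(4,1) × 0.782^3 × 0.218^1 = 4 × 0.47821177 × 0.2180 = 0.417001 (base)
P(M) = C(4,0) × 0.782^4 × 0.218^0 = 1 × 0.3739616 × 1.0000 = 0.373962
Relative intensity = 0.373962 / 0.417001 × 100 = 89.68

89.68%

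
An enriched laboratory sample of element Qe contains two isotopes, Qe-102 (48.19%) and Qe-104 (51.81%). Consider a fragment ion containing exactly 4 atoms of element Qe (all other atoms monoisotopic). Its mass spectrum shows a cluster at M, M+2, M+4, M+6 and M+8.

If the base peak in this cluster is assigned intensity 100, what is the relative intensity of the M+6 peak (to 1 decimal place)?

71.7

Term probabilities: M 0.0539, M+2 0.2319, M+4 0.3740, M+6 0.2681, M+8 0.0721. Base peak = M+4.
P(M+4) = C(4,2) × 0.4819^2 × 0.5181^2 = 6 × 0.23222761 × 0.26842761 = 0.374018 (base)
P(M+6) = C(4,3) × 0.4819^1 × 0.5181^3 = 4 × 0.4819 × 0.13907234 = 0.268076
Relative intensity = 0.268076 / 0.374018 × 100 = 71.7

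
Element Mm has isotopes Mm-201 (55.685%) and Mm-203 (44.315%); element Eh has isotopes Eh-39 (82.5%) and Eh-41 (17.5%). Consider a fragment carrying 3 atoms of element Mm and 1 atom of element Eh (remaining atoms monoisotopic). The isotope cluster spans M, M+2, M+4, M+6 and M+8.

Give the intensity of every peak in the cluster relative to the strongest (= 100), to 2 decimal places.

Element Mm pattern (n=3): 0.17266912 : 0.41223841 : 0.32806582 : 0.08702665
Element Eh pattern (n=1): 0.8250 : 0.1750
Convolve the two distributions (both contribute in 2-u steps):
  M: 0.17266912×0.8250 = 0.142452
  M+2: 0.17266912×0.1750 + 0.41223841×0.8250 = 0.370314
  M+4: 0.41223841×0.1750 + 0.32806582×0.8250 = 0.342796
  M+6: 0.32806582×0.1750 + 0.08702665×0.8250 = 0.129209
  M+8: 0.08702665×0.1750 = 0.015230
Scale to base peak (0.370314) = 100: 38.47 : 100.00 : 92.57 : 34.89 : 4.11

38.47 : 100.00 : 92.57 : 34.89 : 4.11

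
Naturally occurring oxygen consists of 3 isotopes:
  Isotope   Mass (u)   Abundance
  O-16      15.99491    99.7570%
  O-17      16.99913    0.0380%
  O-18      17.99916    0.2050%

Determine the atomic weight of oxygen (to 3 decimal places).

Ar = Σ fᵢ·mᵢ = 0.997570 × 15.99491 + 0.000380 × 16.99913 + 0.002050 × 17.99916
= 15.956042 + 0.006460 + 0.036898 = 15.999400 u

15.999 u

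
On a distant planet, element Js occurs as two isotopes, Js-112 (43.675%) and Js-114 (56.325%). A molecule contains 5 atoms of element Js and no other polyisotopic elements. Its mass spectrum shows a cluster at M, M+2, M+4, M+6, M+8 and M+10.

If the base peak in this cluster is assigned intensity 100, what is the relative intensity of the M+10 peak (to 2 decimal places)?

Term probabilities: M 0.0159, M+2 0.1025, M+4 0.2643, M+6 0.3409, M+8 0.2198, M+10 0.0567. Base peak = M+6.
P(M+6) = C(5,3) × 0.43675^2 × 0.56325^3 = 10 × 0.19075056 × 0.17869138 = 0.340855 (base)
P(M+10) = C(5,5) × 0.43675^0 × 0.56325^5 = 1 × 1.0000 × 0.05668994 = 0.056690
Relative intensity = 0.056690 / 0.340855 × 100 = 16.63

16.63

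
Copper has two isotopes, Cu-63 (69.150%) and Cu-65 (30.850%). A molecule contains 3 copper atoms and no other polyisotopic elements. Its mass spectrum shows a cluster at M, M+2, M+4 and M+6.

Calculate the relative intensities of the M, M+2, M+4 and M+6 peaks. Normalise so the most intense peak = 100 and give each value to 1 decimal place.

74.7 : 100.0 : 44.6 : 6.6

Each Cu atom is independently Cu-63 (p = 0.69150) or Cu-65 (q = 0.30850); the cluster is the binomial expansion (p + q)^3.
P(M) = 0.69150^3 = 0.330656
P(M+2) = 3 × 0.69150^2 × 0.30850^1 = 0.442548
P(M+4) = 3 × 0.69150^1 × 0.30850^2 = 0.197435
P(M+6) = 0.30850^3 = 0.029361
The M+2 peak is largest (0.442548); scaling to 100 gives 74.7 : 100.0 : 44.6 : 6.6.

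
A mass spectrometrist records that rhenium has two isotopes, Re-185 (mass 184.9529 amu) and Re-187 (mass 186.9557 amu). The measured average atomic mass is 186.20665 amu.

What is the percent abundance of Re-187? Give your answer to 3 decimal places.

With x = fraction of Re-185 (so Re-187 is 1 − x):
184.9529·x + 186.9557·(1 − x) = 186.20665
(184.9529 − 186.9557)·x = 186.20665 − 186.9557
x = -0.74905 / -2.0028 = 0.37400 → 37.400% Re-185, 62.600% Re-187.

62.600%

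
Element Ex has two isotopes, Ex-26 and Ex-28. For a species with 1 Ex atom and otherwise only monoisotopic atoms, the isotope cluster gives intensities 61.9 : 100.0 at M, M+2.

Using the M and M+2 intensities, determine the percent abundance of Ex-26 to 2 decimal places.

If p is the fraction of Ex that is Ex-26, then I(M+2)/I(M) = [C(1,1)·p^0·(1−p)] / p^1 = 1·(1−p)/p = 100.0/61.9 = 1.6155
(1−p)/p = 1.6155/1 = 1.6155  ⇒  p = 1/(1 + 1.6155) = 0.3823
Ex-26: 38.23%, Ex-28: 61.77%.

38.23%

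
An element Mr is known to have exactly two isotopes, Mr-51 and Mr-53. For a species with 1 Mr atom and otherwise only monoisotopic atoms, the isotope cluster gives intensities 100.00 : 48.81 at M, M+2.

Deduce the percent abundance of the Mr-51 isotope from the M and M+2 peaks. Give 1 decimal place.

Write p for the Mr-51 fraction. I(M+2)/I(M) = [C(1,1)·p^0·(1−p)] / p^1 = 1·(1−p)/p = 48.81/100.00 = 0.4881
(1−p)/p = 0.4881/1 = 0.4881  ⇒  p = 1/(1 + 0.4881) = 0.6720
Mr-51: 67.2%, Mr-53: 32.8%.

67.2%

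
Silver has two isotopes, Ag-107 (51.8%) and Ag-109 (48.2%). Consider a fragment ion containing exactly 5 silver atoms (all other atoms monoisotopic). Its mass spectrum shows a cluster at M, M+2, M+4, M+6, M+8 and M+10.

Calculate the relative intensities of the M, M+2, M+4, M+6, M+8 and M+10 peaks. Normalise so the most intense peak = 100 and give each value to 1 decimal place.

Expanding (0.518 + 0.482)^5:
P(M) = 0.518^5 = 0.037295
P(M+2) = 5 × 0.518^4 × 0.482^1 = 0.173515
P(M+4) = 10 × 0.518^3 × 0.482^2 = 0.322911
P(M+6) = 10 × 0.518^2 × 0.482^3 = 0.300470
P(M+8) = 5 × 0.518^1 × 0.482^4 = 0.139794
P(M+10) = 0.482^5 = 0.026016
The M+4 peak is largest (0.322911); scaling to 100 gives 11.5 : 53.7 : 100.0 : 93.1 : 43.3 : 8.1.

11.5 : 53.7 : 100.0 : 93.1 : 43.3 : 8.1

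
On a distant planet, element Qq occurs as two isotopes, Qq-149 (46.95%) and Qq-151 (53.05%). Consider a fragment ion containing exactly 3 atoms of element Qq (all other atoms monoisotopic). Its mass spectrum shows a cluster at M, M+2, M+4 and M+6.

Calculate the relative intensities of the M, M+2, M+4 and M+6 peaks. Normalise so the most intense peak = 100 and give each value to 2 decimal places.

26.11 : 88.50 : 100.00 : 37.66

The 3 Qq atoms are independent, so intensities follow the terms of (0.4695 + 0.5305)^3.
P(M) = 0.4695^3 = 0.103492
P(M+2) = 3 × 0.4695^2 × 0.5305^1 = 0.350815
P(M+4) = 3 × 0.4695^1 × 0.5305^2 = 0.396395
P(M+6) = 0.5305^3 = 0.149299
The M+4 peak is largest (0.396395); scaling to 100 gives 26.11 : 88.50 : 100.00 : 37.66.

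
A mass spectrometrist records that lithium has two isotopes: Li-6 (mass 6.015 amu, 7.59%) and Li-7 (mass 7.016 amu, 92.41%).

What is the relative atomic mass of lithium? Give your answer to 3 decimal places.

6.940 amu

Weight each isotope mass by its fractional abundance: 0.0759 × 6.015 + 0.9241 × 7.016
= 0.4565 + 6.4835 = 6.9400 amu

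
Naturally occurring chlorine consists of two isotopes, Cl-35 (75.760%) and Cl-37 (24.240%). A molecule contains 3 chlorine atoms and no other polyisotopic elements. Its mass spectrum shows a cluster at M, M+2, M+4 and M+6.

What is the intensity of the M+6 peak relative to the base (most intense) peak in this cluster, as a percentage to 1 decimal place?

Binomial terms of (0.75760 + 0.24240)^3: M 0.4348, M+2 0.4174, M+4 0.1335, M+6 0.0142 → M is the base peak.
P(M) = C(3,0) × 0.75760^3 × 0.24240^0 = 1 × 0.4348304 × 1.0000 = 0.434830 (base)
P(M+6) = C(3,3) × 0.75760^0 × 0.24240^3 = 1 × 1.0000 × 0.01424288 = 0.014243
Relative intensity = 0.014243 / 0.434830 × 100 = 3.3

3.3%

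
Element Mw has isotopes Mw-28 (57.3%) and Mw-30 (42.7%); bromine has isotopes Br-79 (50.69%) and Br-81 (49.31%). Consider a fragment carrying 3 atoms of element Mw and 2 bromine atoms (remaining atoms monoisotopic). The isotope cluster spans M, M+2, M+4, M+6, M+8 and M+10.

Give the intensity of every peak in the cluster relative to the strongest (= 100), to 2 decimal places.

Element Mw pattern (n=3): 0.18813252 : 0.42058945 : 0.31342355 : 0.07785448
Bromine pattern (n=2): 0.25694761 : 0.49990478 : 0.24314761
Convolve the two distributions (both contribute in 2-u steps):
  M: 0.18813252×0.25694761 = 0.048340
  M+2: 0.18813252×0.49990478 + 0.42058945×0.25694761 = 0.202118
  M+4: 0.18813252×0.24314761 + 0.42058945×0.49990478 + 0.31342355×0.25694761 = 0.336532
  M+6: 0.42058945×0.24314761 + 0.31342355×0.49990478 + 0.07785448×0.25694761 = 0.278952
  M+8: 0.31342355×0.24314761 + 0.07785448×0.49990478 = 0.115128
  M+10: 0.07785448×0.24314761 = 0.018930
Scale to base peak (0.336532) = 100: 14.36 : 60.06 : 100.00 : 82.89 : 34.21 : 5.63

14.36 : 60.06 : 100.00 : 82.89 : 34.21 : 5.63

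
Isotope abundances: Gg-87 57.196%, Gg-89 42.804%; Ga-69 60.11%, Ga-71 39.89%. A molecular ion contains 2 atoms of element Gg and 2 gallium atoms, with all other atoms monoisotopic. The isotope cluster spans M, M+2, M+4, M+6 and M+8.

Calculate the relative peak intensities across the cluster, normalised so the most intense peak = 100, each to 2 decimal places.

33.48 : 94.54 : 100.00 : 46.95 : 8.26

Element Gg pattern (n=2): 0.32713824 : 0.48964352 : 0.18321824
Gallium pattern (n=2): 0.36132121 : 0.47955758 : 0.15912121
Convolve the two distributions (both contribute in 2-u steps):
  M: 0.32713824×0.36132121 = 0.118202
  M+2: 0.32713824×0.47955758 + 0.48964352×0.36132121 = 0.333800
  M+4: 0.32713824×0.15912121 + 0.48964352×0.47955758 + 0.18321824×0.36132121 = 0.353068
  M+6: 0.48964352×0.15912121 + 0.18321824×0.47955758 = 0.165776
  M+8: 0.18321824×0.15912121 = 0.029154
Scale to base peak (0.353068) = 100: 33.48 : 94.54 : 100.00 : 46.95 : 8.26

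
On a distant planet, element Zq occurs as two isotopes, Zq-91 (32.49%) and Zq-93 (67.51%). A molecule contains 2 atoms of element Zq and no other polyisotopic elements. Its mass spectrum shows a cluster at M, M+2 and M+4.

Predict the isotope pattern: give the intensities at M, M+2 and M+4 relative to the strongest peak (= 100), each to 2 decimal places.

The 2 Zq atoms are independent, so intensities follow the terms of (0.3249 + 0.6751)^2.
P(M) = 0.3249^2 = 0.105560
P(M+2) = 2 × 0.3249^1 × 0.6751^1 = 0.438680
P(M+4) = 0.6751^2 = 0.455760
The M+4 peak is largest (0.455760); scaling to 100 gives 23.16 : 96.25 : 100.00.

23.16 : 96.25 : 100.00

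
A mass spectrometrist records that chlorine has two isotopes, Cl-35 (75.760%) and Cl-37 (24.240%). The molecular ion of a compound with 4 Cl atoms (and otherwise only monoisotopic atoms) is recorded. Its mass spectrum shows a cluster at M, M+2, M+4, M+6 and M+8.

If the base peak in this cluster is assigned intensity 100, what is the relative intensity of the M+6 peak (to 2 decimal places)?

10.24

Binomial terms of (0.75760 + 0.24240)^4: M 0.3294, M+2 0.4216, M+4 0.2023, M+6 0.0432, M+8 0.0035 → M+2 is the base peak.
P(M+2) = C(4,1) × 0.75760^3 × 0.24240^1 = 4 × 0.4348304 × 0.2424 = 0.421612 (base)
P(M+6) = C(4,3) × 0.75760^1 × 0.24240^3 = 4 × 0.7576 × 0.01424288 = 0.043162
Relative intensity = 0.043162 / 0.421612 × 100 = 10.24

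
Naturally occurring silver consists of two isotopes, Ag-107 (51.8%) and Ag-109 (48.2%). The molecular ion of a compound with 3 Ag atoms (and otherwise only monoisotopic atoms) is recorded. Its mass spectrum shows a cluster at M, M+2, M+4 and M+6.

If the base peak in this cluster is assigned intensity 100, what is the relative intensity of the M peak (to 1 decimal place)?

Term probabilities: M 0.1390, M+2 0.3880, M+4 0.3610, M+6 0.1120. Base peak = M+2.
P(M+2) = C(3,1) × 0.518^2 × 0.482^1 = 3 × 0.268324 × 0.4820 = 0.387997 (base)
P(M) = C(3,0) × 0.518^3 × 0.482^0 = 1 × 0.13899183 × 1.0000 = 0.138992
Relative intensity = 0.138992 / 0.387997 × 100 = 35.8

35.8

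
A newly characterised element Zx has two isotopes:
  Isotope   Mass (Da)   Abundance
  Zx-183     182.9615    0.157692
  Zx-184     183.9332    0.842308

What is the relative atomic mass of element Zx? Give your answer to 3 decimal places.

The abundance-weighted mean is 0.157692 × 182.9615 + 0.842308 × 183.9332
= 28.85156 + 154.92841 = 183.77997 Da

183.780 Da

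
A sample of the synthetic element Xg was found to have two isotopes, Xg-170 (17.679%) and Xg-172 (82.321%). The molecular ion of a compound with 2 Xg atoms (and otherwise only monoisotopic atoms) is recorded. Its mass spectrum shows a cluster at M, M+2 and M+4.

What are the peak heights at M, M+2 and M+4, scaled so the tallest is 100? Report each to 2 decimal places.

Each Xg atom is independently Xg-170 (p = 0.17679) or Xg-172 (q = 0.82321); the cluster is the binomial expansion (p + q)^2.
P(M) = 0.17679^2 = 0.031255
P(M+2) = 2 × 0.17679^1 × 0.82321^1 = 0.291071
P(M+4) = 0.82321^2 = 0.677675
The M+4 peak is largest (0.677675); scaling to 100 gives 4.61 : 42.95 : 100.00.

4.61 : 42.95 : 100.00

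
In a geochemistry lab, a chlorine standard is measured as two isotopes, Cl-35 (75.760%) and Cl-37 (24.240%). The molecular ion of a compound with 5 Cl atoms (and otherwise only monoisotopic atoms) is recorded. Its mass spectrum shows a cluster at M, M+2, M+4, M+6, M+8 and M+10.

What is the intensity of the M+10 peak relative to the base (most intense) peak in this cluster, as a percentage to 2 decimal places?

0.21%

Binomial terms of (0.75760 + 0.24240)^5: M 0.2496, M+2 0.3993, M+4 0.2555, M+6 0.0817, M+8 0.0131, M+10 0.0008 → M+2 is the base peak.
P(M+2) = C(5,1) × 0.75760^4 × 0.24240^1 = 5 × 0.32942751 × 0.2424 = 0.399266 (base)
P(M+10) = C(5,5) × 0.75760^0 × 0.24240^5 = 1 × 1.0000 × 0.00083688 = 0.000837
Relative intensity = 0.000837 / 0.399266 × 100 = 0.21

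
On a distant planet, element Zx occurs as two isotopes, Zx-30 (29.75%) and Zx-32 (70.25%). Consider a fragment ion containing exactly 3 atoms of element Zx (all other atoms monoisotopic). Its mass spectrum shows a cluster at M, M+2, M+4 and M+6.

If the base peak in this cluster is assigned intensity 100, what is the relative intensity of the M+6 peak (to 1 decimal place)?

78.7

(0.2975 + 0.7025)^3 gives M 0.0263, M+2 0.1865, M+4 0.4405, M+6 0.3467; the largest is M+4.
P(M+4) = C(3,2) × 0.2975^1 × 0.7025^2 = 3 × 0.2975 × 0.49350625 = 0.440454 (base)
P(M+6) = C(3,3) × 0.2975^0 × 0.7025^3 = 1 × 1.0000 × 0.34668814 = 0.346688
Relative intensity = 0.346688 / 0.440454 × 100 = 78.7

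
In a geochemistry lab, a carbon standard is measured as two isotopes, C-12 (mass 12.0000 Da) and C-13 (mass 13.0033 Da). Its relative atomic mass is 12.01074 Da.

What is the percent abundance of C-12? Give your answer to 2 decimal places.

Let x be the fractional abundance of C-12; then C-13 has abundance 1 − x.
12.0000·x + 13.0033·(1 − x) = 12.01074
(12.0000 − 13.0033)·x = 12.01074 − 13.0033
x = -0.99256 / -1.0033 = 0.98930 → 98.93% C-12, 1.07% C-13.

98.93%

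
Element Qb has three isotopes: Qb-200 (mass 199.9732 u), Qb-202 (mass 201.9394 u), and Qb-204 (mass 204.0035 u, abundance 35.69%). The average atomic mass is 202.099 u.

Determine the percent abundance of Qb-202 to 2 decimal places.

Let x and y be the fractions of Qb-200 and Qb-202. Then x + y = 1 − 0.3569 = 0.6431 and 199.9732x + 201.9394y = 202.099 − 0.3569×204.0035 = 129.29015085.
Substituting: 199.9732x + 201.9394(0.6431 − x) = 129.29015085
(199.9732 − 201.9394)x = -0.57707729  ⇒  x = 0.29350, y = 0.34960
Qb-200: 29.35%, Qb-202: 34.96%.

34.96%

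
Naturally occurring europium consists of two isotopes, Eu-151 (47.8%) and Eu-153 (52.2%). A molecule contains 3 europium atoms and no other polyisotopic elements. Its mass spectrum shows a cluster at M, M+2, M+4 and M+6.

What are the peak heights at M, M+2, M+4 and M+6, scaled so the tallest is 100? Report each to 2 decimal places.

27.95 : 91.57 : 100.00 : 36.40

The 3 Eu atoms are independent, so intensities follow the terms of (0.478 + 0.522)^3.
P(M) = 0.478^3 = 0.109215
P(M+2) = 3 × 0.478^2 × 0.522^1 = 0.357806
P(M+4) = 3 × 0.478^1 × 0.522^2 = 0.390742
P(M+6) = 0.522^3 = 0.142237
The M+4 peak is largest (0.390742); scaling to 100 gives 27.95 : 91.57 : 100.00 : 36.40.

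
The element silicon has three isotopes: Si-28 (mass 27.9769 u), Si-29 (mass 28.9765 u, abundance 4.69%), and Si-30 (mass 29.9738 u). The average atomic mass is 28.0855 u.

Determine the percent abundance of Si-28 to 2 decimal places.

The remaining 95.31% is split between Si-28 (fraction x) and Si-30 (fraction 0.9531 − x).
Substituting: 27.9769x + 29.9738(0.9531 − x) = 26.72650215
(27.9769 − 29.9738)x = -1.84152663  ⇒  x = 0.92219, y = 0.03091
Si-28: 92.22%, Si-30: 3.09%.

92.22%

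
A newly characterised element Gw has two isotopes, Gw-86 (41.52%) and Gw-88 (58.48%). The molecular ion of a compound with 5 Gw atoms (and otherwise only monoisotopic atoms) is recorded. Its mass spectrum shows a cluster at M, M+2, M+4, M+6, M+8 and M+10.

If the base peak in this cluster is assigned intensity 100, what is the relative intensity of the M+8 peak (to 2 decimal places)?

Term probabilities: M 0.0123, M+2 0.0869, M+4 0.2448, M+6 0.3448, M+8 0.2428, M+10 0.0684. Base peak = M+6.
P(M+6) = C(5,3) × 0.4152^2 × 0.5848^3 = 10 × 0.17239104 × 0.19999636 = 0.344776 (base)
P(M+8) = C(5,4) × 0.4152^1 × 0.5848^4 = 5 × 0.4152 × 0.11695787 = 0.242805
Relative intensity = 0.242805 / 0.344776 × 100 = 70.42

70.42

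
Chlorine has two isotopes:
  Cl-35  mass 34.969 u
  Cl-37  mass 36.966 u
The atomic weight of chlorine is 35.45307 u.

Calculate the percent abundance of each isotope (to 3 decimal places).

Cl-35: 75.760%, Cl-37: 24.240%

With x = fraction of Cl-35 (so Cl-37 is 1 − x):
34.969·x + 36.966·(1 − x) = 35.45307
(34.969 − 36.966)·x = 35.45307 − 36.966
x = -1.51293 / -1.997 = 0.75760 → 75.760% Cl-35, 24.240% Cl-37.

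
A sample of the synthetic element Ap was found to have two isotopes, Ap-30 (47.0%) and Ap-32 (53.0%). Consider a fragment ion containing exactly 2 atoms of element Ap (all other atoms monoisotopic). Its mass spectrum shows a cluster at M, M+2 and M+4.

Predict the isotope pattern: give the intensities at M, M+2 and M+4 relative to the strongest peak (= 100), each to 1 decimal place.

44.3 : 100.0 : 56.4

Expanding (0.470 + 0.530)^2:
P(M) = 0.470^2 = 0.220900
P(M+2) = 2 × 0.470^1 × 0.530^1 = 0.498200
P(M+4) = 0.530^2 = 0.280900
The M+2 peak is largest (0.498200); scaling to 100 gives 44.3 : 100.0 : 56.4.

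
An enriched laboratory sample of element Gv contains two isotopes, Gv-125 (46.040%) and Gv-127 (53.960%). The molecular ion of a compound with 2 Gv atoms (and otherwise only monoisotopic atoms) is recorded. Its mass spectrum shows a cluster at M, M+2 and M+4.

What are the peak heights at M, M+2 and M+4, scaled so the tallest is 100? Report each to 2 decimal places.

The 2 Gv atoms are independent, so intensities follow the terms of (0.46040 + 0.53960)^2.
P(M) = 0.46040^2 = 0.211968
P(M+2) = 2 × 0.46040^1 × 0.53960^1 = 0.496864
P(M+4) = 0.53960^2 = 0.291168
The M+2 peak is largest (0.496864); scaling to 100 gives 42.66 : 100.00 : 58.60.

42.66 : 100.00 : 58.60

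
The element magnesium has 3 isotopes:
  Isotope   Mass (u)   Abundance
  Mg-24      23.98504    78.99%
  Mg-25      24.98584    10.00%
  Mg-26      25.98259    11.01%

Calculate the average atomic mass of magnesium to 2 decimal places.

The abundance-weighted mean is 0.7899 × 23.98504 + 0.1000 × 24.98584 + 0.1101 × 25.98259
= 18.945783 + 2.498584 + 2.860683 = 24.305050 u

24.31 u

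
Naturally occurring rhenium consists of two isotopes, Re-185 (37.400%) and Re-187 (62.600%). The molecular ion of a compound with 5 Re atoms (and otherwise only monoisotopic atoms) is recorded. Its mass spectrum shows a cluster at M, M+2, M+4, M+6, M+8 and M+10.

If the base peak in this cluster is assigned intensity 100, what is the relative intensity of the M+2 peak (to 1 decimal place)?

(0.37400 + 0.62600)^5 gives M 0.0073, M+2 0.0612, M+4 0.2050, M+6 0.3431, M+8 0.2872, M+10 0.0961; the largest is M+6.
P(M+6) = C(5,3) × 0.37400^2 × 0.62600^3 = 10 × 0.139876 × 0.24531438 = 0.343136 (base)
P(M+2) = C(5,1) × 0.37400^4 × 0.62600^1 = 5 × 0.0195653 × 0.6260 = 0.061239
Relative intensity = 0.061239 / 0.343136 × 100 = 17.8

17.8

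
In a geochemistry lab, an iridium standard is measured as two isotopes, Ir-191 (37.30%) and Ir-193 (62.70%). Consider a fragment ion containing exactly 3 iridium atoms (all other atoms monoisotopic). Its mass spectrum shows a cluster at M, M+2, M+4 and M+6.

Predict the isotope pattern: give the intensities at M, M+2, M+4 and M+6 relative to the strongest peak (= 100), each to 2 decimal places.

11.80 : 59.49 : 100.00 : 56.03

The 3 Ir atoms are independent, so intensities follow the terms of (0.3730 + 0.6270)^3.
P(M) = 0.3730^3 = 0.051895
P(M+2) = 3 × 0.3730^2 × 0.6270^1 = 0.261702
P(M+4) = 3 × 0.3730^1 × 0.6270^2 = 0.439911
P(M+6) = 0.6270^3 = 0.246492
The M+4 peak is largest (0.439911); scaling to 100 gives 11.80 : 59.49 : 100.00 : 56.03.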